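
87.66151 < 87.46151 False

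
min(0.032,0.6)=0.032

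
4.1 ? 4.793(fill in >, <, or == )<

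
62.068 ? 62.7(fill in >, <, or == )<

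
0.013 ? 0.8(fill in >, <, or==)<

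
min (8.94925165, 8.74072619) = 8.74072619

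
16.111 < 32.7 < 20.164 False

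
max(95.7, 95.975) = 95.975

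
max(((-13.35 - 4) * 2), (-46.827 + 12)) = -34.7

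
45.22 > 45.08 True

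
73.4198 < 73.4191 False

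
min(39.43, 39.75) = 39.43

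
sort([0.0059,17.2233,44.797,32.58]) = [0.0059,17.2233,32.58,44.797]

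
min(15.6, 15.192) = 15.192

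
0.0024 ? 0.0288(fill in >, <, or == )<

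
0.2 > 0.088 True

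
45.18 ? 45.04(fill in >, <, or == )>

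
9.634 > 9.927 False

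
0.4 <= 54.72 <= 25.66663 False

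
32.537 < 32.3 False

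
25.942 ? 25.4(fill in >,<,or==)>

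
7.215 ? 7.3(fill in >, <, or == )<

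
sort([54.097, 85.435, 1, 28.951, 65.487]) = [1, 28.951, 54.097, 65.487, 85.435]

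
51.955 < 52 True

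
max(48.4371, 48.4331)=48.4371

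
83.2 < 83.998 True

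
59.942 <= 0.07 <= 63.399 False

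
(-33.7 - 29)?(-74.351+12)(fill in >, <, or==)<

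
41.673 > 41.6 True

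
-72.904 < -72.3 True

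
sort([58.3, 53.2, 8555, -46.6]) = [-46.6, 53.2, 58.3, 8555]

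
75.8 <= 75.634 False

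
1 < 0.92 False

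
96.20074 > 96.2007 True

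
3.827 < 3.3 False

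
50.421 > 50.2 True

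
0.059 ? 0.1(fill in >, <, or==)<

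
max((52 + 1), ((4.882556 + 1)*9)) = 53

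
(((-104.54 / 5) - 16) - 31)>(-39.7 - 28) False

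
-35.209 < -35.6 False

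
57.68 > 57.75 False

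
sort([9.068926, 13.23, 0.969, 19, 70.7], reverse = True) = [70.7, 19, 13.23, 9.068926, 0.969]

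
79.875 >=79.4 True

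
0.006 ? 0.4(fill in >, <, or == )<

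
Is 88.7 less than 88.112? No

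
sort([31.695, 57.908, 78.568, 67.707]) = [31.695, 57.908, 67.707, 78.568]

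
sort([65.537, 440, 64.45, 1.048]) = [1.048, 64.45, 65.537, 440]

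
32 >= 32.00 True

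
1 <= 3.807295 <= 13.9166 True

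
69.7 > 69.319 True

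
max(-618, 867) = 867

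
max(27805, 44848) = 44848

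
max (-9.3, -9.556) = -9.3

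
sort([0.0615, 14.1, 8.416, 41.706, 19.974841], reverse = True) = [41.706, 19.974841, 14.1, 8.416, 0.0615]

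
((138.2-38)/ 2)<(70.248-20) True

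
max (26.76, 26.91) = 26.91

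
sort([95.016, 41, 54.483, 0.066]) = [0.066, 41, 54.483, 95.016]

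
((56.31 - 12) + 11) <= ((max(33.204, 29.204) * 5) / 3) True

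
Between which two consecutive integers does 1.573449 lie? 1 and 2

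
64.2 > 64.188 True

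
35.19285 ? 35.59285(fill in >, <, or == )<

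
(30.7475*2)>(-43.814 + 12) True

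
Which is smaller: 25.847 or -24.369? -24.369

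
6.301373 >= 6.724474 False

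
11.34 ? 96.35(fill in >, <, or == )<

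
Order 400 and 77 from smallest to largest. 77, 400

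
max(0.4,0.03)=0.4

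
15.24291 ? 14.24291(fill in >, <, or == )>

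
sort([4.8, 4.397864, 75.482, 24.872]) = [4.397864, 4.8, 24.872, 75.482]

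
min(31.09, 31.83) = 31.09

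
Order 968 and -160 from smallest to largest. -160, 968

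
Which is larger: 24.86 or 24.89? 24.89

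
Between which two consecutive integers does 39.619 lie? 39 and 40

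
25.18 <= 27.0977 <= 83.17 True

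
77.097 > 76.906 True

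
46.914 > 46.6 True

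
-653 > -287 False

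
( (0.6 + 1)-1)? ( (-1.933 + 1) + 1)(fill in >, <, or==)>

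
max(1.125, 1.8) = 1.8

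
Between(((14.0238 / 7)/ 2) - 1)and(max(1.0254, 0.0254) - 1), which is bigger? (max(1.0254, 0.0254) - 1)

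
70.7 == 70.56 False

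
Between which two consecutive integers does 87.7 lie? 87 and 88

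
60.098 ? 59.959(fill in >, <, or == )>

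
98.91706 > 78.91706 True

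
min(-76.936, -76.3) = -76.936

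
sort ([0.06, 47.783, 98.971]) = [0.06, 47.783, 98.971]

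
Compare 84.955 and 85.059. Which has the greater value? 85.059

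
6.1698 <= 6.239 True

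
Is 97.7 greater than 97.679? Yes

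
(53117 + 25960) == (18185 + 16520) False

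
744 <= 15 False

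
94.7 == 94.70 True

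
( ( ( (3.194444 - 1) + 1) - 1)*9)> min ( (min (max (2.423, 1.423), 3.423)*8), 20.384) True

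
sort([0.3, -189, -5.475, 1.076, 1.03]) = [-189, -5.475, 0.3, 1.03, 1.076]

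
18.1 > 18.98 False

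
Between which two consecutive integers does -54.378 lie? -55 and -54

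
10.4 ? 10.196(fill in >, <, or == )>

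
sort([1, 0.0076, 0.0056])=[0.0056, 0.0076, 1]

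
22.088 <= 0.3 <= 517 False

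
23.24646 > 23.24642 True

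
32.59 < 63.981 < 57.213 False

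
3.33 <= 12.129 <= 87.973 True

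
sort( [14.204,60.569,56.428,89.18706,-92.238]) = [-92.238,14.204,56.428,60.569,89.18706]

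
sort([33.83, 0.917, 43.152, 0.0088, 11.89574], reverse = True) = [43.152, 33.83, 11.89574, 0.917, 0.0088]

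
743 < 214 False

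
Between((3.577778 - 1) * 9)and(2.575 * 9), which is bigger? ((3.577778 - 1) * 9)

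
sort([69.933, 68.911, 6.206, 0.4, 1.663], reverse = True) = [69.933, 68.911, 6.206, 1.663, 0.4]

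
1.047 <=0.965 False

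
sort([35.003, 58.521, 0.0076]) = [0.0076, 35.003, 58.521]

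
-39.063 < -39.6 False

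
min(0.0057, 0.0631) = 0.0057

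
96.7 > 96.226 True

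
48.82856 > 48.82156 True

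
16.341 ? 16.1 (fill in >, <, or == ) >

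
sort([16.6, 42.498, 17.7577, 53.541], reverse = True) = [53.541, 42.498, 17.7577, 16.6]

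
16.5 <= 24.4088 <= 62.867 True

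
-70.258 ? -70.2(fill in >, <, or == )<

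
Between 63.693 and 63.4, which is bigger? 63.693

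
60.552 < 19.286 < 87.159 False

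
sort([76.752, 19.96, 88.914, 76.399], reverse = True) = [88.914, 76.752, 76.399, 19.96]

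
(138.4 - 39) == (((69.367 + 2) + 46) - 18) False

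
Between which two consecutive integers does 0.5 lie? 0 and 1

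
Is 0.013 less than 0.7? Yes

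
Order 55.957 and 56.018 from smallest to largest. 55.957, 56.018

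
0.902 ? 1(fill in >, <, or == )<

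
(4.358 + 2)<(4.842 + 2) True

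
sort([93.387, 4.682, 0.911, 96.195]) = [0.911, 4.682, 93.387, 96.195]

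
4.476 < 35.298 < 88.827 True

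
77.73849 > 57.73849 True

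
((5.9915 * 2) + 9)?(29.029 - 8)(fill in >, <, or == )<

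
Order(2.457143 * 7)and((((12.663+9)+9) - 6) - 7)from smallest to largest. (2.457143 * 7), ((((12.663+9)+9) - 6) - 7)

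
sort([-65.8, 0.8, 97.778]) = [-65.8, 0.8, 97.778]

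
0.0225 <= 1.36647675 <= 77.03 True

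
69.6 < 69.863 True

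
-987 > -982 False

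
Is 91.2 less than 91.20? No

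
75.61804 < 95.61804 True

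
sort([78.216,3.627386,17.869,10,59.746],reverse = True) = [78.216,59.746,17.869,10,3.627386]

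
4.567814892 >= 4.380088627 True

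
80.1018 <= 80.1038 True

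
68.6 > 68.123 True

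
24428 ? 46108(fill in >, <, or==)<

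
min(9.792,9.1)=9.1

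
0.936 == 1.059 False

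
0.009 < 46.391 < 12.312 False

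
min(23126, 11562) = 11562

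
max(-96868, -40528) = -40528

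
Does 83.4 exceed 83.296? Yes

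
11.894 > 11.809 True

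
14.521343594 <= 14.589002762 True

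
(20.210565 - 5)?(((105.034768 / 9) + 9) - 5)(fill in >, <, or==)<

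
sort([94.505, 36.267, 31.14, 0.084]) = [0.084, 31.14, 36.267, 94.505]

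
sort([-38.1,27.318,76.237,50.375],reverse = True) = [76.237,50.375,27.318,-38.1]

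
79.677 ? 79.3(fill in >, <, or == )>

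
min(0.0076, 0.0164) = 0.0076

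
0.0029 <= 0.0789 True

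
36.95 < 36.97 True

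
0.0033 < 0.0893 True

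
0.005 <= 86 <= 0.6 False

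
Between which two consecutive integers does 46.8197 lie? 46 and 47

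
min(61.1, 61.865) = 61.1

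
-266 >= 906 False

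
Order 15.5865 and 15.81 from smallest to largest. 15.5865,15.81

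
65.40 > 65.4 False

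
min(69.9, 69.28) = 69.28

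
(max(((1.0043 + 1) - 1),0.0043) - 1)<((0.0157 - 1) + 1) True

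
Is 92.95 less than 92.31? No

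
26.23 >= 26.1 True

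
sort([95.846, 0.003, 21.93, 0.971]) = [0.003, 0.971, 21.93, 95.846]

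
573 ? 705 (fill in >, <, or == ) <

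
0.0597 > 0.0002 True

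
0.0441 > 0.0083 True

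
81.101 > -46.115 True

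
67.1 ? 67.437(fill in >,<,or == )<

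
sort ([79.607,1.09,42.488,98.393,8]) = [1.09,8,42.488,79.607,98.393]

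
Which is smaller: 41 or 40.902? 40.902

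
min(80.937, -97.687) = -97.687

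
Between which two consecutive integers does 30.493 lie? 30 and 31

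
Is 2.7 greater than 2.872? No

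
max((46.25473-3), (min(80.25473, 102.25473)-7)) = 73.25473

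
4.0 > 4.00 False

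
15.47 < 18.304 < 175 True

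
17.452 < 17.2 False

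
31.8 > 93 False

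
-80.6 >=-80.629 True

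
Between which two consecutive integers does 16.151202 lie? 16 and 17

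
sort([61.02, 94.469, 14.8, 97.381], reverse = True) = [97.381, 94.469, 61.02, 14.8]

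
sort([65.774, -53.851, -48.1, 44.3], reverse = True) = [65.774, 44.3, -48.1, -53.851]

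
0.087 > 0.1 False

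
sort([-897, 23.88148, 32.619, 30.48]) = [-897, 23.88148, 30.48, 32.619]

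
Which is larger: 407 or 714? 714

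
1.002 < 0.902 False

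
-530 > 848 False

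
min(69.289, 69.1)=69.1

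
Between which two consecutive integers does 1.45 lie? 1 and 2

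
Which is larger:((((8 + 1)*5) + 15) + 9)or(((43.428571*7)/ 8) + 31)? ((((8 + 1)*5) + 15) + 9)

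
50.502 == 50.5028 False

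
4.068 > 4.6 False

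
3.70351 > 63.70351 False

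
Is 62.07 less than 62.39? Yes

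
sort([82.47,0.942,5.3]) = [0.942,5.3,82.47]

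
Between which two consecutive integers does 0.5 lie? 0 and 1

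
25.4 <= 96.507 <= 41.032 False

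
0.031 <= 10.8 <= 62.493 True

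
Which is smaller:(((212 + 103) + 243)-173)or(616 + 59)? (((212 + 103) + 243)-173)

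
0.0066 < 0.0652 True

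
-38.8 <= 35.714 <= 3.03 False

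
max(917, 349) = 917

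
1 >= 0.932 True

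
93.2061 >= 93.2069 False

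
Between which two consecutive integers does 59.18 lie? 59 and 60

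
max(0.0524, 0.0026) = 0.0524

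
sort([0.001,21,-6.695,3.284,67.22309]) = [-6.695,0.001,3.284,21,67.22309]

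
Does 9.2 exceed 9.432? No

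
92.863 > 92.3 True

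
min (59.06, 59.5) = 59.06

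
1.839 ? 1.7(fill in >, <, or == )>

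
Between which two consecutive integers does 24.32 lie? 24 and 25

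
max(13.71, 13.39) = 13.71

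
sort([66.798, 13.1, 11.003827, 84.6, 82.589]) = [11.003827, 13.1, 66.798, 82.589, 84.6]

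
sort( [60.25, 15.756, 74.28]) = [15.756, 60.25, 74.28]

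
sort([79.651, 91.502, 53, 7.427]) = [7.427, 53, 79.651, 91.502]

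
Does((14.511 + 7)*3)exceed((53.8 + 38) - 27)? No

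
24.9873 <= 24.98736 True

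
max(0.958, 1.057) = 1.057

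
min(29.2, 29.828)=29.2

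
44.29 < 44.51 True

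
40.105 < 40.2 True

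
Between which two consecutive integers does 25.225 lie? 25 and 26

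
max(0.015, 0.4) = 0.4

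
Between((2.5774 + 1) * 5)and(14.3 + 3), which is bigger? ((2.5774 + 1) * 5)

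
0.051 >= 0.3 False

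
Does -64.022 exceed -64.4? Yes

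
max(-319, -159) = -159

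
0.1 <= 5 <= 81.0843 True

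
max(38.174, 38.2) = 38.2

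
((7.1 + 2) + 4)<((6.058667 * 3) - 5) True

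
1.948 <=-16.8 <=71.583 False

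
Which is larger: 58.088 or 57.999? 58.088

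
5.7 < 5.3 False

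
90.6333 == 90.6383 False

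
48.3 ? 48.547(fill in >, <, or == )<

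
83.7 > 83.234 True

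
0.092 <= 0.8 True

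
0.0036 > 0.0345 False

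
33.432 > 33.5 False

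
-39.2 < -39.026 True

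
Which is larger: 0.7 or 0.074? 0.7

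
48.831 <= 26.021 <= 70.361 False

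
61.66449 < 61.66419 False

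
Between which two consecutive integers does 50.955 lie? 50 and 51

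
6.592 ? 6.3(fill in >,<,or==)>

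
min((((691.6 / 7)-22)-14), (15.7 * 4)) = 62.8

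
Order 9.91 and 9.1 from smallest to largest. 9.1, 9.91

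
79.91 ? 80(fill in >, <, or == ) <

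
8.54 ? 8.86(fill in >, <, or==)<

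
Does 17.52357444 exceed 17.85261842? No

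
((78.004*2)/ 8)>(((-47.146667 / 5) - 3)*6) True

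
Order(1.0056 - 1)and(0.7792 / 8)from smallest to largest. (1.0056 - 1),(0.7792 / 8)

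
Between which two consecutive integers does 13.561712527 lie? 13 and 14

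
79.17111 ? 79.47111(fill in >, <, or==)<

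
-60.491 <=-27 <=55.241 True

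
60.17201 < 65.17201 True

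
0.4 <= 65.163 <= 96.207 True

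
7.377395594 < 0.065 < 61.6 False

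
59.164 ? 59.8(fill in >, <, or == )<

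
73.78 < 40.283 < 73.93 False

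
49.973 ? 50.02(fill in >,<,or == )<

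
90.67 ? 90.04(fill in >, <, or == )>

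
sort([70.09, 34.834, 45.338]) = [34.834, 45.338, 70.09]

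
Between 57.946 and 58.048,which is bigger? 58.048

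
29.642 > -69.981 True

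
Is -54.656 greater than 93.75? No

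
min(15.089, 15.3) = 15.089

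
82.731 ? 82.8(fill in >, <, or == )<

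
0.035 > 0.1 False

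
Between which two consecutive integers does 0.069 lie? 0 and 1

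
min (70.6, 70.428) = 70.428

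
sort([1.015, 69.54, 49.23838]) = [1.015, 49.23838, 69.54]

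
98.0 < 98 False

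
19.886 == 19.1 False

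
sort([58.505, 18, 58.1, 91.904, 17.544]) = [17.544, 18, 58.1, 58.505, 91.904]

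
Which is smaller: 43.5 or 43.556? 43.5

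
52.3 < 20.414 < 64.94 False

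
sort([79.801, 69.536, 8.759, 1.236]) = [1.236, 8.759, 69.536, 79.801]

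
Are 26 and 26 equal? Yes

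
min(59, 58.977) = 58.977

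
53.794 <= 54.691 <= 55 True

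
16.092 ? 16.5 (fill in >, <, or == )<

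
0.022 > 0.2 False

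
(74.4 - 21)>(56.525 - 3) False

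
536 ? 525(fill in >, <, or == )>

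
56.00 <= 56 True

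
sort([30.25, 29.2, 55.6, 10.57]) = [10.57, 29.2, 30.25, 55.6]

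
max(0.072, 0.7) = 0.7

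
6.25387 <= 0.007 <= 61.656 False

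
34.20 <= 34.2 True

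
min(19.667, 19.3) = 19.3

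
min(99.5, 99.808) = 99.5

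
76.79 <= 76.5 False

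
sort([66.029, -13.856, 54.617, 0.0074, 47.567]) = [-13.856, 0.0074, 47.567, 54.617, 66.029]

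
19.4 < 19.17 False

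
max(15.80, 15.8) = 15.8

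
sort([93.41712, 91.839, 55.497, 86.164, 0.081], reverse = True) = [93.41712, 91.839, 86.164, 55.497, 0.081]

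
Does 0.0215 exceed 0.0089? Yes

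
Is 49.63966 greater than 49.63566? Yes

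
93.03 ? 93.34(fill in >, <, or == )<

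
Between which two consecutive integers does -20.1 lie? -21 and -20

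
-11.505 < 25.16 True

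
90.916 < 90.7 False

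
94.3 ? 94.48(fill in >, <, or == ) <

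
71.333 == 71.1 False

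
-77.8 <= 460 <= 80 False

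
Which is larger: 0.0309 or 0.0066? 0.0309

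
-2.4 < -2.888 False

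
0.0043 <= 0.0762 True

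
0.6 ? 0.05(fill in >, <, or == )>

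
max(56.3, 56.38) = 56.38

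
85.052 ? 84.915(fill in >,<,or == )>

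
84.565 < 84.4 False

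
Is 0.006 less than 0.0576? Yes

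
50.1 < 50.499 True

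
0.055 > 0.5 False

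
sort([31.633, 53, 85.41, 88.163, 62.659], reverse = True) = [88.163, 85.41, 62.659, 53, 31.633]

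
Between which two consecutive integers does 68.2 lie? 68 and 69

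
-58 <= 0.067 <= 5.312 True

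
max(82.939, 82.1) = 82.939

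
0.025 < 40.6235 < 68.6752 True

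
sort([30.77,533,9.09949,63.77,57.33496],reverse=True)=[533,63.77,57.33496,30.77,9.09949]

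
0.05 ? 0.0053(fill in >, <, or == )>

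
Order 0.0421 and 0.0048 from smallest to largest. 0.0048, 0.0421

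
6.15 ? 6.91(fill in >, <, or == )<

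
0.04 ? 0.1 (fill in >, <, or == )<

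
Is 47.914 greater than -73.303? Yes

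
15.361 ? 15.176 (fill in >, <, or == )>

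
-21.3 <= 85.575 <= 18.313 False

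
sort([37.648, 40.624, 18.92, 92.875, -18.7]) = [-18.7, 18.92, 37.648, 40.624, 92.875]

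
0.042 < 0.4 True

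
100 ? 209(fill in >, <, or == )<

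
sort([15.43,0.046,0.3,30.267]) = [0.046,0.3,15.43,30.267]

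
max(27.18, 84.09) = 84.09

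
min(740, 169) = 169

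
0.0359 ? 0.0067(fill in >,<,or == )>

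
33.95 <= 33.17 False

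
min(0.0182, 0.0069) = 0.0069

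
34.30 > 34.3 False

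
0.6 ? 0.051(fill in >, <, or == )>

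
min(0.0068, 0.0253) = 0.0068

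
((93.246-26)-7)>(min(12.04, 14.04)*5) True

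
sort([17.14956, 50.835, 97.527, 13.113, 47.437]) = [13.113, 17.14956, 47.437, 50.835, 97.527]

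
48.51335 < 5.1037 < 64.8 False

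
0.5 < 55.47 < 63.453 True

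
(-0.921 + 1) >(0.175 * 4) False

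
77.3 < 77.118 False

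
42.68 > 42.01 True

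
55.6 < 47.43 False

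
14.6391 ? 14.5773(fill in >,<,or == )>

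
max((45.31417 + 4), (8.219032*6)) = 49.314192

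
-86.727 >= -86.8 True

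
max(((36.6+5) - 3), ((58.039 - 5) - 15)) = 38.6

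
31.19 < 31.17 False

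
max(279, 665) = 665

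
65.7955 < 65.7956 True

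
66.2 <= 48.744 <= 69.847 False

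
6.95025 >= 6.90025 True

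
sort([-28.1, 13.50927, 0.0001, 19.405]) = [-28.1, 0.0001, 13.50927, 19.405]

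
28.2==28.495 False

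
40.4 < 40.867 True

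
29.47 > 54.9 False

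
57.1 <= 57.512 True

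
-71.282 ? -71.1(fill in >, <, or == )<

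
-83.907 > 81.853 False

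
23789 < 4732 False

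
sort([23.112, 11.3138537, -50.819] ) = [-50.819, 11.3138537, 23.112]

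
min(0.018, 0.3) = 0.018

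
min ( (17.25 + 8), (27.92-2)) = 25.25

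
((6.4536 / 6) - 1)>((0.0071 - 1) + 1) True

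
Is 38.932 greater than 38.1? Yes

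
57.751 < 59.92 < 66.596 True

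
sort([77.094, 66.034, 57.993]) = [57.993, 66.034, 77.094]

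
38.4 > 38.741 False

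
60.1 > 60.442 False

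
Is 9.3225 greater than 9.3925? No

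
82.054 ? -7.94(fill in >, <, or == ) >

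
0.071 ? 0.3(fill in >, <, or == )<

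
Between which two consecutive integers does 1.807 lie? 1 and 2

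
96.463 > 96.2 True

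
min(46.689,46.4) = 46.4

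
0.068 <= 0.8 True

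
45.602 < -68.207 False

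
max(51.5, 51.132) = 51.5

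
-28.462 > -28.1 False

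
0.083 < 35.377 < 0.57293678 False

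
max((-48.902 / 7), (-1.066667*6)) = -6.400002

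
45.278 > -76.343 True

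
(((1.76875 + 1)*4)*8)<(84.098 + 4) False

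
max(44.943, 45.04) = 45.04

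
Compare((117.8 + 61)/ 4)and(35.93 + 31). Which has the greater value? (35.93 + 31)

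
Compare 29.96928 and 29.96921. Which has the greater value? 29.96928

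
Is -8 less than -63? No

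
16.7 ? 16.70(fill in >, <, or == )==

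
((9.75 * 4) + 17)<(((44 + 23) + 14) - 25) False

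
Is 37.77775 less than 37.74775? No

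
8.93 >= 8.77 True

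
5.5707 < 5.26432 False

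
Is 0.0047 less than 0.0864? Yes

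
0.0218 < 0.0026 False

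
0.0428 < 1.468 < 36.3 True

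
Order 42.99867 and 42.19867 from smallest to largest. 42.19867, 42.99867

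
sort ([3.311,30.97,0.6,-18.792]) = [-18.792,0.6,3.311,30.97]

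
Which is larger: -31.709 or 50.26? 50.26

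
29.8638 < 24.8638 False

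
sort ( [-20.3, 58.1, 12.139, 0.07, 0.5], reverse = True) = [58.1, 12.139, 0.5, 0.07, -20.3]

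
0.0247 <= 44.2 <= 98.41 True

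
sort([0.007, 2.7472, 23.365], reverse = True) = [23.365, 2.7472, 0.007]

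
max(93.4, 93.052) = 93.4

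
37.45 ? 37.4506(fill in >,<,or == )<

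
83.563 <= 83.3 False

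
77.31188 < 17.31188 False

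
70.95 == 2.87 False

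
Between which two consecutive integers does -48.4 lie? -49 and -48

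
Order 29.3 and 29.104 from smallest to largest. 29.104, 29.3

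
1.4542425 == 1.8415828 False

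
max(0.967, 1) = 1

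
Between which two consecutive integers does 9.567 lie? 9 and 10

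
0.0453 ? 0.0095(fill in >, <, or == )>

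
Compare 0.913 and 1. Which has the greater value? 1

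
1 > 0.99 True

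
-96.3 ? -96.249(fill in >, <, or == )<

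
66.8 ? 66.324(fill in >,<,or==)>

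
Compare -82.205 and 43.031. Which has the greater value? 43.031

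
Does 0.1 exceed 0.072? Yes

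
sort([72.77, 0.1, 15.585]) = [0.1, 15.585, 72.77]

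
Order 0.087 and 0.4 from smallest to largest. 0.087, 0.4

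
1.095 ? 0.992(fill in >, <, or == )>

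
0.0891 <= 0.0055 False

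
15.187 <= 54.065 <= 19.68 False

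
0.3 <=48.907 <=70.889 True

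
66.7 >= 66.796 False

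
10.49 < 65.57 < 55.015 False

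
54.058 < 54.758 True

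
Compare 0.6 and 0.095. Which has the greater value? 0.6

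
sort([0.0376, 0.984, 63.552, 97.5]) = [0.0376, 0.984, 63.552, 97.5]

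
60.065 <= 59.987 False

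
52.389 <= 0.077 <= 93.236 False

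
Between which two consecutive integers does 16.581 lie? 16 and 17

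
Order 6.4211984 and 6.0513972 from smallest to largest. 6.0513972, 6.4211984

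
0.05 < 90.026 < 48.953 False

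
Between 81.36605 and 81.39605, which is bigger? 81.39605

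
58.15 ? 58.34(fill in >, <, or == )<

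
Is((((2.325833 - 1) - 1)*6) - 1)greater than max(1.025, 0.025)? No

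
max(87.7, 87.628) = 87.7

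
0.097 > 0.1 False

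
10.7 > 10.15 True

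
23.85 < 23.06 False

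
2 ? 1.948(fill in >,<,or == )>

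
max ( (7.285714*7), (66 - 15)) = 51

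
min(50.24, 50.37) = 50.24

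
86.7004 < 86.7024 True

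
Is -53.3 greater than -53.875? Yes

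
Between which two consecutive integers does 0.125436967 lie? 0 and 1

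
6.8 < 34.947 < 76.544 True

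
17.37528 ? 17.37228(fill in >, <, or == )>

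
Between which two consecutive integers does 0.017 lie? 0 and 1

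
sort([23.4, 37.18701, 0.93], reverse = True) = [37.18701, 23.4, 0.93]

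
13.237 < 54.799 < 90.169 True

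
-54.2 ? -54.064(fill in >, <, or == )<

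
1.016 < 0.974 False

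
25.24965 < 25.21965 False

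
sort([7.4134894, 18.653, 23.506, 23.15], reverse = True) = [23.506, 23.15, 18.653, 7.4134894]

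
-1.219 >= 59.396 False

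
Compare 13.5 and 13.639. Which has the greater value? 13.639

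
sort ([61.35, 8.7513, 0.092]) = [0.092, 8.7513, 61.35]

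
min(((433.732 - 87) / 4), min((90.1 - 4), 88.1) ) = 86.1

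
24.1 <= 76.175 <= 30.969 False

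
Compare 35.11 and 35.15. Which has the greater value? 35.15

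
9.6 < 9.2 False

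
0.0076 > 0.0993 False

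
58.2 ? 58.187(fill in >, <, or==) >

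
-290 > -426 True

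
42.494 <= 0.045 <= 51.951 False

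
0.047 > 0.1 False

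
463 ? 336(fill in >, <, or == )>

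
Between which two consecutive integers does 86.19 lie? 86 and 87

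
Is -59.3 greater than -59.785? Yes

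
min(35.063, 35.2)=35.063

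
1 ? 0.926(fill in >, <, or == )>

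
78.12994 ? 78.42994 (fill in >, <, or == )<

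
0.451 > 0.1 True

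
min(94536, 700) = 700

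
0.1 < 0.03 False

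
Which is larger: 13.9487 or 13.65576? 13.9487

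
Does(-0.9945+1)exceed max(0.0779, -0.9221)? No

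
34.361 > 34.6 False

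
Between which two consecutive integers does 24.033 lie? 24 and 25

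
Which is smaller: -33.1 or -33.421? -33.421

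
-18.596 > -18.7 True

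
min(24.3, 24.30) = 24.3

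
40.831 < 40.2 False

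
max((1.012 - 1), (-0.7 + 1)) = 0.3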